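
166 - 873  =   -707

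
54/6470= 27/3235 = 0.01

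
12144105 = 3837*3165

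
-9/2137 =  - 9/2137=- 0.00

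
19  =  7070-7051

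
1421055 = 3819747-2398692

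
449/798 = 449/798 = 0.56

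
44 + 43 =87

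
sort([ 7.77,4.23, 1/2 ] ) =[1/2, 4.23, 7.77] 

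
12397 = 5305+7092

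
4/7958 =2/3979 =0.00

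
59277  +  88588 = 147865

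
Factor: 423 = 3^2*47^1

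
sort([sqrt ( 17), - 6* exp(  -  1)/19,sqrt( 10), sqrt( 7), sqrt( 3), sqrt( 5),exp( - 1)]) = [ - 6*exp (- 1)/19, exp(  -  1), sqrt( 3)  ,  sqrt( 5 ),sqrt(7),sqrt(10),  sqrt( 17)]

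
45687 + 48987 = 94674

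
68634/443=68634/443  =  154.93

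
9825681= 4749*2069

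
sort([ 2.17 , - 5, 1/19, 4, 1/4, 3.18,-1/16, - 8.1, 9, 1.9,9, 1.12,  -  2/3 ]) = [ - 8.1, - 5, - 2/3, - 1/16,1/19, 1/4,1.12, 1.9,2.17, 3.18,  4, 9,  9] 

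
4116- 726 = 3390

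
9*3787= 34083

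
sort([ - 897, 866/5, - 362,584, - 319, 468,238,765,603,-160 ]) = [ - 897,-362, - 319, - 160,866/5,238,468,  584, 603,765] 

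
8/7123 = 8/7123 = 0.00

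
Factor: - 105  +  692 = 587 =587^1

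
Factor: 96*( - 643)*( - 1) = 2^5*3^1*643^1 = 61728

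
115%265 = 115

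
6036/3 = 2012 = 2012.00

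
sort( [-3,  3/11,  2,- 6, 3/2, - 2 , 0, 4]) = [ - 6,- 3, - 2, 0,3/11, 3/2, 2, 4]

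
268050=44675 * 6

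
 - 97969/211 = - 465+ 146/211 = - 464.31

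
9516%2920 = 756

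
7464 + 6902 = 14366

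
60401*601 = 36301001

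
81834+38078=119912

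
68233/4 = 68233/4 = 17058.25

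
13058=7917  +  5141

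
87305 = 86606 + 699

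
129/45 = 43/15 = 2.87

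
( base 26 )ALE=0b1110010011000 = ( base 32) 74O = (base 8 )16230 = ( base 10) 7320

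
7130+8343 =15473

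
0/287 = 0 = 0.00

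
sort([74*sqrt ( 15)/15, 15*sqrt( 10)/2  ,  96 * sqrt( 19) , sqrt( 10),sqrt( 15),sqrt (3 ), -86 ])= [  -  86, sqrt( 3) , sqrt(10), sqrt (15 ), 74*sqrt( 15)/15 , 15*sqrt( 10 )/2,  96*sqrt( 19 )]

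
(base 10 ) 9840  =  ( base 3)111111110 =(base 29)bk9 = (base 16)2670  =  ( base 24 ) h20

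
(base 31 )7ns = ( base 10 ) 7468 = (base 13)3526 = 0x1d2c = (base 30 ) 88S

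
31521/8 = 31521/8 = 3940.12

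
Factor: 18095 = 5^1 *7^1*11^1*47^1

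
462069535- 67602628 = 394466907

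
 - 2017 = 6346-8363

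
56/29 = 1 + 27/29 = 1.93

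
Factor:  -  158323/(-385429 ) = 389/947 = 389^1*947^(-1 ) 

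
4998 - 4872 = 126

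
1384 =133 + 1251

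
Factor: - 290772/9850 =-2^1*3^2*5^ ( - 2)*41^1=- 738/25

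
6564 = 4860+1704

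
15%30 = 15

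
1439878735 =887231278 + 552647457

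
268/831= 268/831 = 0.32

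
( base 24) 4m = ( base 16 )76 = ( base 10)118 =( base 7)226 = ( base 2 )1110110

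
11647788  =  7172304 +4475484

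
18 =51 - 33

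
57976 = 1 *57976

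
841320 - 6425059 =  - 5583739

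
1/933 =1/933 = 0.00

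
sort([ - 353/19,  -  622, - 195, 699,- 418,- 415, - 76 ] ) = [ - 622, - 418,- 415, - 195, - 76,  -  353/19, 699]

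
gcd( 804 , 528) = 12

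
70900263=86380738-15480475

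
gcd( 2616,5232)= 2616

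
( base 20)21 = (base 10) 41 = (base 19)23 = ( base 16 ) 29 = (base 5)131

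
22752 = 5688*4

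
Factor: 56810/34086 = 5/3  =  3^(-1 )*5^1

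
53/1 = 53 = 53.00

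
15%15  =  0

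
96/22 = 48/11  =  4.36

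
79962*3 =239886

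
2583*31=80073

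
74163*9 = 667467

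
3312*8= 26496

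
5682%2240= 1202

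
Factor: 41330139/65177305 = 3^1*5^(  -  1 )*13035461^ ( - 1 )*13776713^1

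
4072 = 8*509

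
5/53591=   5/53591 = 0.00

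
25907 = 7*3701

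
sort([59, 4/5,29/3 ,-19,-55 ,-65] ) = [- 65, - 55, - 19 , 4/5, 29/3,59] 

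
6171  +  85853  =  92024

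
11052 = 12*921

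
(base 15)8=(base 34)8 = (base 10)8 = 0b1000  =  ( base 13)8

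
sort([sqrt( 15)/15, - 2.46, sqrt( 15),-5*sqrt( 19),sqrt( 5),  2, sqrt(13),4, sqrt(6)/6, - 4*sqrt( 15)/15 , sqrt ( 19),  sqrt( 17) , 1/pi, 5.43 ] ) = [ - 5*sqrt( 19), - 2.46,  -  4  *sqrt(15 ) /15,sqrt( 15)/15 , 1/pi,  sqrt (6)/6,  2, sqrt(5 ),  sqrt( 13), sqrt ( 15), 4, sqrt( 17 ),sqrt( 19 ),5.43 ]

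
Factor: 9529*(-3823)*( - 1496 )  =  54498333032 =2^3*11^1*13^1 *17^1*733^1 * 3823^1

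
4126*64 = 264064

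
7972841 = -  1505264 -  - 9478105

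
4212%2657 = 1555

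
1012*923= 934076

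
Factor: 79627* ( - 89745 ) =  - 3^1*5^1*31^1*193^1*79627^1 = - 7146125115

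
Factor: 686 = 2^1*7^3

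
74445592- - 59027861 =133473453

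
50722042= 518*97919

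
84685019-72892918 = 11792101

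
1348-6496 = -5148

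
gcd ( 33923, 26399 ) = 1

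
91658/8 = 45829/4 = 11457.25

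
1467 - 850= 617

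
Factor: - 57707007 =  - 3^1*1753^1*10973^1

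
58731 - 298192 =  - 239461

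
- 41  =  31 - 72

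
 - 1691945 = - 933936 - 758009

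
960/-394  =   - 3 + 111/197 = - 2.44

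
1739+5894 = 7633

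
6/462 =1/77 =0.01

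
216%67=15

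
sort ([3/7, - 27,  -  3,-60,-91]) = [ - 91, - 60 , - 27,- 3,3/7 ]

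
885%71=33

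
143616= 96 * 1496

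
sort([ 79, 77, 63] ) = [63,77,79]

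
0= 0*3477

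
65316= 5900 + 59416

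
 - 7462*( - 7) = 52234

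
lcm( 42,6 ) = 42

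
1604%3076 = 1604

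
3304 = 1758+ 1546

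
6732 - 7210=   -  478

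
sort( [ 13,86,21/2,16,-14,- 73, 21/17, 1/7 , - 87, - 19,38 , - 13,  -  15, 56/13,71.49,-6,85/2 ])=[ - 87 ,-73, - 19, - 15, - 14, - 13, - 6 , 1/7, 21/17, 56/13, 21/2, 13, 16, 38, 85/2,71.49,86]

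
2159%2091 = 68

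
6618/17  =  6618/17 = 389.29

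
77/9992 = 77/9992 = 0.01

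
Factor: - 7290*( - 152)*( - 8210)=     -  2^5*3^6* 5^2 * 19^1* 821^1 = - 9097336800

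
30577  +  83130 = 113707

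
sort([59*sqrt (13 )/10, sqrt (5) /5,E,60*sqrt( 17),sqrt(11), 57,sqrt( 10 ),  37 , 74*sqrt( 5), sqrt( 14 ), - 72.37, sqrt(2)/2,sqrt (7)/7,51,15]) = [ - 72.37,  sqrt( 7) /7, sqrt( 5)/5, sqrt ( 2) /2,  E, sqrt( 10) , sqrt( 11),  sqrt( 14), 15, 59*sqrt( 13)/10, 37,51, 57, 74*sqrt( 5),60 * sqrt( 17 ) ] 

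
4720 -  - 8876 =13596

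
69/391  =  3/17 =0.18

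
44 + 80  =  124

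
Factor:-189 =-3^3*7^1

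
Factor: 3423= 3^1 *7^1*163^1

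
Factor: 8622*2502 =21572244=   2^2*3^4*139^1*479^1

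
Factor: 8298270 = 2^1*3^2*5^1*92203^1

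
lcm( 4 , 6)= 12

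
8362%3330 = 1702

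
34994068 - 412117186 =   -  377123118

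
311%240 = 71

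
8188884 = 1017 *8052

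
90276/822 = 15046/137 = 109.82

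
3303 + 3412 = 6715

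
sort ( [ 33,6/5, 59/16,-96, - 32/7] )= [ - 96,  -  32/7, 6/5,59/16,33 ]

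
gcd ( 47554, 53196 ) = 806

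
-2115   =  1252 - 3367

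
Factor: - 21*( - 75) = 1575= 3^2*5^2* 7^1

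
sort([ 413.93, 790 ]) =[413.93, 790 ]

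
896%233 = 197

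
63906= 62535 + 1371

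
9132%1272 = 228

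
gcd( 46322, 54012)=2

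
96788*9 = 871092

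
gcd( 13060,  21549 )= 653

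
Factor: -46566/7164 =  - 13/2 = - 2^(-1) * 13^1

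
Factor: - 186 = -2^1 * 3^1*31^1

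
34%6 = 4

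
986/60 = 16 + 13/30  =  16.43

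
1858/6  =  929/3 = 309.67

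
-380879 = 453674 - 834553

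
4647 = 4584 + 63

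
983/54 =983/54 = 18.20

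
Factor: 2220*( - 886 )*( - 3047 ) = 2^3*3^1*  5^1*11^1 * 37^1*277^1*443^1= 5993205240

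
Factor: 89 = 89^1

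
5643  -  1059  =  4584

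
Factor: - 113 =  - 113^1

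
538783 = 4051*133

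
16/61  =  16/61=0.26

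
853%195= 73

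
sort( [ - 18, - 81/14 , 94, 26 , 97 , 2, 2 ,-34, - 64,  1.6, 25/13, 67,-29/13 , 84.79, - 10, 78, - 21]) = [ -64, - 34,  -  21, - 18, - 10, - 81/14, - 29/13, 1.6, 25/13,2, 2,26,67 , 78,  84.79 , 94, 97] 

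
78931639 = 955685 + 77975954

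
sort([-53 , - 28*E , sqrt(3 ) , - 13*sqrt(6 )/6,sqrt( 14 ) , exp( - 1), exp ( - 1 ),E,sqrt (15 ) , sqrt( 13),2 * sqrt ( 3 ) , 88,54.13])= [ - 28*E, -53, - 13* sqrt( 6 )/6, exp( - 1 ), exp( - 1),sqrt( 3 ), E,2 * sqrt ( 3),sqrt (13) , sqrt(14 ), sqrt(15) , 54.13,  88]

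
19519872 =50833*384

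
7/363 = 7/363 = 0.02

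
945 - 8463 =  - 7518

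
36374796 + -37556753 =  - 1181957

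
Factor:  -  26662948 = -2^2*13^1 *29^1  *  17681^1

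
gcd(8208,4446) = 342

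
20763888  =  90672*229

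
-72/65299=-1 + 65227/65299= - 0.00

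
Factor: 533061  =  3^4*6581^1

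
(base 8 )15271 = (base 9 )10341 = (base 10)6841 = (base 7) 25642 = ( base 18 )1321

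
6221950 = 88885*70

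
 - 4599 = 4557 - 9156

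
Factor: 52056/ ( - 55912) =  - 3^3*29^( - 1) = - 27/29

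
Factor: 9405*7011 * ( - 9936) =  - 2^4 *3^7*5^1*11^1 * 19^2*23^1* 41^1 = -  655164488880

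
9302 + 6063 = 15365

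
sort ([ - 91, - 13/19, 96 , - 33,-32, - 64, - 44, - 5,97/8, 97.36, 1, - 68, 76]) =[  -  91, - 68, - 64,- 44,  -  33, - 32, - 5,- 13/19, 1, 97/8, 76, 96, 97.36] 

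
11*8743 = 96173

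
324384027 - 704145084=-379761057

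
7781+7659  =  15440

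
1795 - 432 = 1363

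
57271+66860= 124131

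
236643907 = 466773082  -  230129175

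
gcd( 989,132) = 1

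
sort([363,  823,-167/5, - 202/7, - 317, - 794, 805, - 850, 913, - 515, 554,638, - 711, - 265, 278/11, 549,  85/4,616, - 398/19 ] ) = [ - 850,- 794, - 711, - 515, - 317,-265,  -  167/5, - 202/7, - 398/19,85/4, 278/11, 363,549,554, 616, 638, 805, 823, 913 ]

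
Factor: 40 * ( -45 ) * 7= - 12600 =- 2^3*3^2 * 5^2 * 7^1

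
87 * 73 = 6351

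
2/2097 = 2/2097 = 0.00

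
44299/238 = 44299/238 =186.13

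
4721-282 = 4439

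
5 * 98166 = 490830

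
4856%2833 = 2023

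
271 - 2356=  - 2085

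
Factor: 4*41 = 164 = 2^2*41^1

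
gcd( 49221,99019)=1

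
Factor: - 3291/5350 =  - 2^ ( - 1)*3^1*5^(  -  2) *107^( - 1)* 1097^1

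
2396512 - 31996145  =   - 29599633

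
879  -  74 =805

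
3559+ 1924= 5483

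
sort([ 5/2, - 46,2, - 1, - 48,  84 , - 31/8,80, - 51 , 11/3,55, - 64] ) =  [ - 64, - 51,  -  48, - 46, - 31/8, - 1,2,  5/2 , 11/3, 55 , 80, 84]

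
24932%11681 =1570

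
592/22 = 26 + 10/11= 26.91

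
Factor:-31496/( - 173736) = 3^( - 2 )*19^( - 1) *31^1 = 31/171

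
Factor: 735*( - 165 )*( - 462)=56029050 = 2^1*3^3*5^2*7^3*11^2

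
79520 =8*9940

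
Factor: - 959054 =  - 2^1*23^1 * 20849^1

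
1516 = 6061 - 4545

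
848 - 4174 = - 3326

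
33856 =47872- 14016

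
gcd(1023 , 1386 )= 33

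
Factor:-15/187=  - 3^1*5^1*11^( - 1 )*17^ (- 1)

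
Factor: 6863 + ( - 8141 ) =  - 2^1 * 3^2*71^1= -  1278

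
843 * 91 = 76713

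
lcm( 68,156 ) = 2652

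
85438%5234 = 1694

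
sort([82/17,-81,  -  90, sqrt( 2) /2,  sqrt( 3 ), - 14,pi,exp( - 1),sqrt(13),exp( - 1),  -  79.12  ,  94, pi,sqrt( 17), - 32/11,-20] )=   [ - 90, - 81,  -  79.12,-20,  -  14, - 32/11,exp(  -  1),  exp( - 1 ), sqrt(2)/2, sqrt(3),pi,  pi,sqrt( 13 ),sqrt( 17), 82/17,94 ] 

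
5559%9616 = 5559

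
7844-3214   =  4630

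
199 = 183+16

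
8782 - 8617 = 165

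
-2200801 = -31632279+29431478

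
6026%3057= 2969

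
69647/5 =69647/5= 13929.40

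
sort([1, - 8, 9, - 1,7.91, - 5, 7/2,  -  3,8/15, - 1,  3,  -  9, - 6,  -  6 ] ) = [- 9, - 8, - 6, -6,-5, - 3,  -  1, - 1, 8/15 , 1, 3, 7/2,  7.91,9]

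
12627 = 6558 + 6069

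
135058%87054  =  48004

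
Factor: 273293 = 67^1*4079^1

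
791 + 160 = 951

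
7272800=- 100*( - 72728) 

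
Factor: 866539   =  47^1*103^1 * 179^1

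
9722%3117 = 371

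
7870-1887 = 5983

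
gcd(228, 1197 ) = 57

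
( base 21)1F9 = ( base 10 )765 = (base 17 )2b0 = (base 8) 1375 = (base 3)1001100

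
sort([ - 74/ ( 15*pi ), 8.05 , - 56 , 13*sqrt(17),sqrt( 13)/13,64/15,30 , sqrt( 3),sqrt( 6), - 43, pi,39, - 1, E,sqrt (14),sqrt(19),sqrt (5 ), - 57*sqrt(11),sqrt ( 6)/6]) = [ -57 * sqrt(11),- 56,-43, - 74/( 15 * pi), - 1,sqrt(13 ) /13,  sqrt(6)/6,sqrt(3),  sqrt( 5 )  ,  sqrt ( 6), E, pi,sqrt (14), 64/15,sqrt( 19),8.05,30, 39,13 * sqrt(17)]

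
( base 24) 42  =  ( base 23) 46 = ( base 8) 142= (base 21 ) 4E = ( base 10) 98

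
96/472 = 12/59 = 0.20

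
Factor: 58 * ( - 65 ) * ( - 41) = 154570 = 2^1*5^1*13^1*29^1 * 41^1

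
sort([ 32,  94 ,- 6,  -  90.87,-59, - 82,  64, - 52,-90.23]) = [ - 90.87, - 90.23, - 82, - 59,  -  52, - 6, 32,  64,94] 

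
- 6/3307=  - 1 + 3301/3307  =  - 0.00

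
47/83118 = 47/83118 = 0.00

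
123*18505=2276115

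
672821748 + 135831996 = 808653744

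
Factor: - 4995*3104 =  - 15504480 = -  2^5 * 3^3*5^1*37^1*97^1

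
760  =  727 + 33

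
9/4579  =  9/4579 = 0.00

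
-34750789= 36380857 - 71131646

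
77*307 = 23639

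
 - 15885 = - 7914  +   - 7971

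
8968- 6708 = 2260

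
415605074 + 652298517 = 1067903591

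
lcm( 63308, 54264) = 379848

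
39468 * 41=1618188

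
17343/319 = 17343/319 = 54.37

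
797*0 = 0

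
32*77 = 2464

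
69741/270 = 2583/10 = 258.30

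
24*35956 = 862944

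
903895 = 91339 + 812556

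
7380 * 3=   22140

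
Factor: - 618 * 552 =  - 2^4*3^2 * 23^1*103^1  =  - 341136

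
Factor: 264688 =2^4 * 71^1 *233^1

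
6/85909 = 6/85909 = 0.00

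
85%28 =1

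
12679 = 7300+5379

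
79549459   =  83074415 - 3524956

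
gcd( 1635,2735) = 5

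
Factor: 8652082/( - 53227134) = - 4326041/26613567 = - 3^(  -  2)*17^2*131^( - 1)*14969^1*22573^( - 1) 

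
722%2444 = 722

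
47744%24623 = 23121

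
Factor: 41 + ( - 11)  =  30 = 2^1*3^1 * 5^1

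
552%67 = 16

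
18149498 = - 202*( - 89849 ) 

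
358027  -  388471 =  - 30444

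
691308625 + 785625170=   1476933795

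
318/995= 318/995 = 0.32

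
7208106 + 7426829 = 14634935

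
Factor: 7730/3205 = 1546/641 = 2^1 *641^ ( - 1 )*773^1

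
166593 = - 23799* ( - 7)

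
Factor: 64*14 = 2^7*7^1 = 896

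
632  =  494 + 138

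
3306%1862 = 1444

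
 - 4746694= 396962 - 5143656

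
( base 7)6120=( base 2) 100001001001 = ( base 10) 2121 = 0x849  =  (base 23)405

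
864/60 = 72/5 =14.40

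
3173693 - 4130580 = -956887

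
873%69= 45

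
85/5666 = 85/5666 = 0.02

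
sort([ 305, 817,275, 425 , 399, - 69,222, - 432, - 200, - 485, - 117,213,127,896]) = [ - 485, - 432, - 200 ,-117,-69,127,  213,222 , 275 , 305 , 399,  425 , 817 , 896 ]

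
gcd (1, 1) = 1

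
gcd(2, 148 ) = 2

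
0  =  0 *48487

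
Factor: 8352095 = 5^1* 1670419^1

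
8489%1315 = 599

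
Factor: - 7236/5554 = -2^1*3^3*67^1*2777^( - 1 ) = -  3618/2777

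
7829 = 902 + 6927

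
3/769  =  3/769 = 0.00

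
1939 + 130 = 2069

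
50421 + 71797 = 122218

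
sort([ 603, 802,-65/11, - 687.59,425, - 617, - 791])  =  [ - 791, - 687.59, - 617, - 65/11, 425, 603, 802 ]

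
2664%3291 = 2664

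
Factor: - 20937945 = - 3^1*5^1*7^2*61^1 * 467^1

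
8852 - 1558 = 7294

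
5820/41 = 5820/41 = 141.95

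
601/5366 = 601/5366  =  0.11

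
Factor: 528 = 2^4*3^1  *  11^1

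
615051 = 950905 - 335854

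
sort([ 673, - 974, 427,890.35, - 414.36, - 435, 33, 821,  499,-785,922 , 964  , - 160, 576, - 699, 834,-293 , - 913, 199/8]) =[ - 974,-913, - 785, -699, - 435, - 414.36, - 293 , - 160,199/8,33,427, 499,576, 673,821,834,890.35,922, 964 ] 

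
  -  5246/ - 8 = 2623/4 = 655.75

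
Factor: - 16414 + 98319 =5^1*16381^1=81905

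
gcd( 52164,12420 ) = 2484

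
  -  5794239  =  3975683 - 9769922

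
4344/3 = 1448= 1448.00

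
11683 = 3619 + 8064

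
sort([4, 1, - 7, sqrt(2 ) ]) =[ - 7,  1 , sqrt( 2),4] 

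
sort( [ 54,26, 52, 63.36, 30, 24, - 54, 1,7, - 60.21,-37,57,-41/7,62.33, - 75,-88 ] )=[ - 88 ,-75, - 60.21 ,  -  54, - 37, - 41/7 , 1,7,24, 26, 30, 52, 54 , 57, 62.33, 63.36 ]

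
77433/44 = 77433/44 = 1759.84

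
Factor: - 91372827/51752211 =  - 13^1 * 29^ ( - 1 ) * 84979^( - 1 )*334699^1 = - 4351087/2464391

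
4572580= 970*4714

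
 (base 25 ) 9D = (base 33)77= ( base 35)6S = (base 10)238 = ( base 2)11101110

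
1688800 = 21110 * 80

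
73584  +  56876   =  130460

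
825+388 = 1213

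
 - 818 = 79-897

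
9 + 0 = 9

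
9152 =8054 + 1098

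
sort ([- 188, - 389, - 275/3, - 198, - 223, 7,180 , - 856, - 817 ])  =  [ - 856, - 817, - 389, - 223 , - 198, - 188, - 275/3,7 , 180] 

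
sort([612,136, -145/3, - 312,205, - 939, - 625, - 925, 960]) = [ - 939, - 925, - 625, - 312 , - 145/3,  136, 205, 612,960 ] 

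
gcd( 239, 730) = 1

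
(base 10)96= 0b1100000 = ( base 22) 48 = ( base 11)88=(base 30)36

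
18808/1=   18808= 18808.00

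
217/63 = 3 + 4/9=3.44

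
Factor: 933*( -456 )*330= - 2^4*3^3*5^1*11^1*19^1*311^1 = -140397840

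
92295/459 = 10255/51 = 201.08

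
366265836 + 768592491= 1134858327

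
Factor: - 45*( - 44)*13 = 25740 = 2^2*3^2*5^1*11^1*13^1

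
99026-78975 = 20051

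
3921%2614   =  1307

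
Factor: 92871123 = 3^1*353^1*87697^1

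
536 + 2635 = 3171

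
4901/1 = 4901 =4901.00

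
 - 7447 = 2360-9807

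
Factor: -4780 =-2^2  *  5^1 * 239^1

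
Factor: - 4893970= - 2^1 * 5^1*31^1*15787^1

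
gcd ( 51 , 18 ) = 3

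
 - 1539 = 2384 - 3923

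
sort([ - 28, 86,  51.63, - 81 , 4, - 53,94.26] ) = [ - 81, - 53, - 28,4,51.63, 86 , 94.26 ]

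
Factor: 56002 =2^1 * 28001^1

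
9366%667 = 28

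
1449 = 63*23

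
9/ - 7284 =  - 3/2428 = - 0.00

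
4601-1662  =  2939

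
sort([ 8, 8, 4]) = [ 4, 8,8] 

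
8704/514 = 4352/257 =16.93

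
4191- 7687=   -  3496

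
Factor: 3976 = 2^3*7^1*71^1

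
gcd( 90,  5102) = 2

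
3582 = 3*1194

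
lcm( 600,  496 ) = 37200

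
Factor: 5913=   3^4*73^1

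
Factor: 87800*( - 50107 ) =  - 4399394600 = - 2^3*5^2*89^1*439^1*563^1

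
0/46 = 0 = 0.00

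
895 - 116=779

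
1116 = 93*12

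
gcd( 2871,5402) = 1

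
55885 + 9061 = 64946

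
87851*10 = 878510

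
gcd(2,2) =2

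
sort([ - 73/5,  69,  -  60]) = [ - 60,-73/5, 69 ]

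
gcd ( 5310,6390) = 90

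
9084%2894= 402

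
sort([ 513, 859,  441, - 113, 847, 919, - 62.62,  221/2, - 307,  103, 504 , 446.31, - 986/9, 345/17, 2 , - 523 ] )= [ - 523 , - 307, - 113 ,-986/9,  -  62.62, 2,345/17, 103, 221/2,441, 446.31, 504,513 , 847,859,  919 ]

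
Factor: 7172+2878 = 10050 = 2^1*3^1*5^2*67^1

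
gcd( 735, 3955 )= 35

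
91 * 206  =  18746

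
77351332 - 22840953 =54510379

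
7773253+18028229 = 25801482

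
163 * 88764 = 14468532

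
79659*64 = 5098176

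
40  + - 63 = -23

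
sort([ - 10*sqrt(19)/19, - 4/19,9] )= [ -10*sqrt(19)/19, - 4/19 , 9]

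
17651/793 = 17651/793  =  22.26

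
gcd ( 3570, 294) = 42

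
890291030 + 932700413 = 1822991443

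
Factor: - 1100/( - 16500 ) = 1/15 = 3^(-1)*5^( - 1)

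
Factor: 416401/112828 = 2^( -2)*67^( - 1) * 421^( -1)*416401^1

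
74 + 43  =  117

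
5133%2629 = 2504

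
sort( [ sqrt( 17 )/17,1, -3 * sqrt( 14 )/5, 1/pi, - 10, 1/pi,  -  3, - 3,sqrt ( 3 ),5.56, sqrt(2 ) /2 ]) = [ - 10, - 3,-3, - 3*sqrt (14)/5, sqrt(17)/17, 1/pi, 1/pi, sqrt( 2)/2, 1,sqrt( 3), 5.56] 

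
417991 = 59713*7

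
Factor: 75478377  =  3^1*13^1*1935343^1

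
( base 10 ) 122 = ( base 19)68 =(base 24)52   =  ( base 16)7a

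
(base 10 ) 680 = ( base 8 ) 1250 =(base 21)1B8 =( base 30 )MK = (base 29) nd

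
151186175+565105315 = 716291490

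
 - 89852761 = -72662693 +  - 17190068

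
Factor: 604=2^2*151^1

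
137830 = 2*68915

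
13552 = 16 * 847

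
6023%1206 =1199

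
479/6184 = 479/6184 = 0.08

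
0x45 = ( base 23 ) 30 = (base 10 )69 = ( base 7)126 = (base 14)4D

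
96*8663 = 831648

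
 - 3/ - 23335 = 3/23335=0.00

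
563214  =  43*13098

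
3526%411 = 238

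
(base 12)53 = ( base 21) 30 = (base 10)63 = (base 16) 3f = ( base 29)25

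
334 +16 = 350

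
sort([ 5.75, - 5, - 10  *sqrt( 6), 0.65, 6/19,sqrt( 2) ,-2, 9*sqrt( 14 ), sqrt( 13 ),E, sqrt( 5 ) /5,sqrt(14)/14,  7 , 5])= [ - 10  *  sqrt( 6), - 5, - 2, sqrt( 14) /14,6/19,sqrt( 5)/5, 0.65 , sqrt( 2),E, sqrt(13 ) , 5,5.75, 7,9*sqrt (14 )]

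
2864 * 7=20048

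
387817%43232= 41961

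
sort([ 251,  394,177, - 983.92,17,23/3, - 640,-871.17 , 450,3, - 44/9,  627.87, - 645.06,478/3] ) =[ - 983.92  , - 871.17, - 645.06, - 640, - 44/9,3,23/3,17, 478/3,177,251,394,  450,627.87]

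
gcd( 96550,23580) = 10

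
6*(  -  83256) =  - 499536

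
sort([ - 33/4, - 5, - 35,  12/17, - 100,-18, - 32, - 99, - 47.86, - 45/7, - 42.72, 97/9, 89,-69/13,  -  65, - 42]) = [ - 100, - 99, - 65, - 47.86, - 42.72, - 42, - 35, - 32,-18, - 33/4,-45/7, - 69/13, - 5, 12/17,  97/9,89]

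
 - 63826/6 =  - 10638  +  1/3 = -  10637.67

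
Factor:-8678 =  - 2^1 * 4339^1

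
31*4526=140306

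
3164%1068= 1028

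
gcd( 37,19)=1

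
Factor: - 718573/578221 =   -  7^( - 1 )*113^( - 1 )*983^1 = -983/791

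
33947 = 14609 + 19338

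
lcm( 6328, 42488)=297416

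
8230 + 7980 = 16210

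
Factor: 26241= 3^1*8747^1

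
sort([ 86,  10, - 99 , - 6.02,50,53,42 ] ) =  [ - 99,-6.02,10,  42,50, 53 , 86 ] 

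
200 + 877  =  1077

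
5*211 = 1055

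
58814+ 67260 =126074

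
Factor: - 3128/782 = - 4 = -2^2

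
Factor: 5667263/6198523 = 7^1 * 17^ ( - 1) * 19^1*23^( - 1 )*83^( - 1)*191^( - 1 )*42611^1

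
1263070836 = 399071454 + 863999382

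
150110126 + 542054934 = 692165060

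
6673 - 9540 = -2867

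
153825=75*2051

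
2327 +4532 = 6859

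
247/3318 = 247/3318 = 0.07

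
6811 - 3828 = 2983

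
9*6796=61164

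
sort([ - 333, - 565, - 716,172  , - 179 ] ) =[ - 716, - 565, - 333,-179,172 ] 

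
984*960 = 944640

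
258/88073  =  258/88073 = 0.00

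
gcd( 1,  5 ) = 1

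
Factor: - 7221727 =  -53^1*89^1*1531^1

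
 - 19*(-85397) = 1622543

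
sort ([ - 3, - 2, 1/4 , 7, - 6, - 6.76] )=[  -  6.76, - 6 , - 3, - 2,1/4 , 7]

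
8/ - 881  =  -1+873/881  =  - 0.01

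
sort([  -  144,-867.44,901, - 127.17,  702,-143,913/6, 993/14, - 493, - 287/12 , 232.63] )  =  [ - 867.44,-493,-144, - 143, - 127.17 , - 287/12, 993/14, 913/6,232.63,702,901 ] 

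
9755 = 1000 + 8755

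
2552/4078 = 1276/2039  =  0.63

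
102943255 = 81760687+21182568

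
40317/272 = 40317/272=148.22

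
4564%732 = 172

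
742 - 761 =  - 19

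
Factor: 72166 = 2^1*36083^1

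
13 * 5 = 65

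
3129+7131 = 10260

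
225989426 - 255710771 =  - 29721345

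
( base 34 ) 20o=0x920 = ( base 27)35E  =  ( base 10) 2336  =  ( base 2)100100100000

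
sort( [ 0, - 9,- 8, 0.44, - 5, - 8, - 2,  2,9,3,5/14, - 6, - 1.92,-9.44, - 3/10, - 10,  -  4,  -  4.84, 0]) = [ -10, - 9.44, - 9 , - 8, - 8,- 6, - 5, - 4.84, - 4, -2, - 1.92, - 3/10, 0, 0,5/14, 0.44,2,3,9 ] 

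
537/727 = 537/727= 0.74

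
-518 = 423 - 941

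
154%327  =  154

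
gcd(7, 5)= 1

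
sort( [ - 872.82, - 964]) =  [  -  964 , - 872.82] 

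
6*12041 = 72246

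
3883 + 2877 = 6760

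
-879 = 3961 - 4840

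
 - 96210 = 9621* ( - 10 ) 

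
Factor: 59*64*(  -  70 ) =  - 264320 = -  2^7*5^1*7^1*59^1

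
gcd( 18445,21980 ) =35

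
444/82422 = 74/13737 =0.01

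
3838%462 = 142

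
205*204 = 41820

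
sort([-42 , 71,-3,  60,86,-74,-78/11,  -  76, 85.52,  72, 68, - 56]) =[ - 76, - 74,  -  56,-42, -78/11,-3, 60, 68, 71,72, 85.52 , 86 ]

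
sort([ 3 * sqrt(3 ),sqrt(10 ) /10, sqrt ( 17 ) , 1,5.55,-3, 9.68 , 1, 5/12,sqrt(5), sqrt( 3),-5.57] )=[ - 5.57, - 3, sqrt( 10) /10,5/12, 1 , 1, sqrt (3),sqrt(5 ) , sqrt (17),3 * sqrt(3),5.55  ,  9.68]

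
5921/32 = 185 + 1/32 =185.03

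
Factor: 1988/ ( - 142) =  - 14 = - 2^1 * 7^1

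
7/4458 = 7/4458=0.00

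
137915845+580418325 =718334170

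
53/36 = 53/36 = 1.47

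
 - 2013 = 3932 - 5945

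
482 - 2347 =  - 1865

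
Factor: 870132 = 2^2*3^1*59^1 *1229^1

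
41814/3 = 13938 = 13938.00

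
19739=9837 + 9902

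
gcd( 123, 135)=3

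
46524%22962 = 600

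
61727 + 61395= 123122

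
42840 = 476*90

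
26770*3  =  80310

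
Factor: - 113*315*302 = -10749690 = - 2^1*3^2*5^1*7^1*113^1*151^1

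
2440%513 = 388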